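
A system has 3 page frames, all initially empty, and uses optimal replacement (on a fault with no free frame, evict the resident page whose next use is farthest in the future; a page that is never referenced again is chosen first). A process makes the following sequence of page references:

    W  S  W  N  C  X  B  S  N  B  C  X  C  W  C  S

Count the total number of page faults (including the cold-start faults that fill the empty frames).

9

W -> miss, frames (W)
S -> miss, frames (W S)
W -> hit
N -> miss, frames (W S N)
C -> miss, evict W, frames (S N C)
X -> miss, evict C, frames (S N X)
B -> miss, evict X, frames (S N B)
S -> hit
N -> hit
B -> hit
C -> miss, evict B, frames (S N C)
X -> miss, evict N, frames (S C X)
C -> hit
W -> miss, evict X, frames (S C W)
C -> hit
S -> hit
Page faults: 9.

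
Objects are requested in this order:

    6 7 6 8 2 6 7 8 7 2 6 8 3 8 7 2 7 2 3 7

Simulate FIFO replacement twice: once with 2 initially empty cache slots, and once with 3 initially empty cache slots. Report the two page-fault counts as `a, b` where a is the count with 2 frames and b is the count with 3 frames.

15, 14

2 frames: F F . F F F F F . F F F F . F F . . F F → 15 faults.
3 frames: F F . F F F F F . F F . F F F F . . F . → 14 faults.
14 < 15: adding a frame reduced faults, as is typical.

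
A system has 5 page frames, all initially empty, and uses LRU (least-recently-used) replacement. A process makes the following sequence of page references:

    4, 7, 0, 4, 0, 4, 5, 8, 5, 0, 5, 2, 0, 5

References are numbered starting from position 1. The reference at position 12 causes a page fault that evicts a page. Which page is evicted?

pos 1: 4 → miss, frames {4}
pos 2: 7 → miss, frames {4,7}
pos 3: 0 → miss, frames {4,7,0}
pos 4: 4 → hit
pos 5: 0 → hit
pos 6: 4 → hit
pos 7: 5 → miss, frames {7,0,4,5}
pos 8: 8 → miss, frames {7,0,4,5,8}
pos 9: 5 → hit
pos 10: 0 → hit
pos 11: 5 → hit
pos 12: 2 → miss, evict 7, frames {4,8,0,5,2}
At position 12, page 7 is evicted.

7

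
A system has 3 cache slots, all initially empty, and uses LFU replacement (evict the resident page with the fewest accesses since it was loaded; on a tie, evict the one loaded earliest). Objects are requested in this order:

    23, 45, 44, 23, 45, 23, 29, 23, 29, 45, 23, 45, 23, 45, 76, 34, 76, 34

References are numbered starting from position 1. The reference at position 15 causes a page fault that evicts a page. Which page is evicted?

29

pos 1: 23 -> fault, frames [23]
pos 2: 45 -> fault, frames [23, 45]
pos 3: 44 -> fault, frames [23, 45, 44]
pos 4: 23 -> hit
pos 5: 45 -> hit
pos 6: 23 -> hit
pos 7: 29 -> fault, evict 44, frames [23, 45, 29]
pos 8: 23 -> hit
pos 9: 29 -> hit
pos 10: 45 -> hit
pos 11: 23 -> hit
pos 12: 45 -> hit
pos 13: 23 -> hit
pos 14: 45 -> hit
pos 15: 76 -> fault, evict 29, frames [23, 45, 76]
At position 15, page 29 is evicted.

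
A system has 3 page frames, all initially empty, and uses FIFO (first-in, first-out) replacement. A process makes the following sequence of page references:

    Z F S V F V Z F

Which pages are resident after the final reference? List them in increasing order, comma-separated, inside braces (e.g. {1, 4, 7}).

{F, V, Z}

Z: miss, frames (Z)
F: miss, frames (Z F)
S: miss, frames (Z F S)
V: miss, evict Z, frames (F S V)
F: hit
V: hit
Z: miss, evict F, frames (S V Z)
F: miss, evict S, frames (V Z F)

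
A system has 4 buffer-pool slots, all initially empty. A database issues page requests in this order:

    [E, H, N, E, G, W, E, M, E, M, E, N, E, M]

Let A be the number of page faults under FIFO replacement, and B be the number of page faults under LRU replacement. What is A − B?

Under FIFO: F F F . F F F F . . . F . . → 8 faults.
Under LRU: F F F . F F . F . . . F . . → 7 faults.
A − B = 8 − 7 = 1.

1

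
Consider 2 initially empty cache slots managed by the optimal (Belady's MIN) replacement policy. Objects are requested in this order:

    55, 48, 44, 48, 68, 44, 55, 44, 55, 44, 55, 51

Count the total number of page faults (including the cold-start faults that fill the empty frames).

55: fault, frames {55}
48: fault, frames {55,48}
44: fault, evict 55, frames {48,44}
48: hit
68: fault, evict 48, frames {44,68}
44: hit
55: fault, evict 68, frames {44,55}
44: hit
55: hit
44: hit
55: hit
51: fault, evict 55, frames {44,51}
Page faults: 6.

6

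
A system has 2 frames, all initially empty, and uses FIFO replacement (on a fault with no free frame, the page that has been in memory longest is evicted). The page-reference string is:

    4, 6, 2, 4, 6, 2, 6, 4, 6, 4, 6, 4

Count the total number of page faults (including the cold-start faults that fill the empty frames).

8

4 -> miss, frames [4]
6 -> miss, frames [4, 6]
2 -> miss, evict 4, frames [6, 2]
4 -> miss, evict 6, frames [2, 4]
6 -> miss, evict 2, frames [4, 6]
2 -> miss, evict 4, frames [6, 2]
6 -> hit
4 -> miss, evict 6, frames [2, 4]
6 -> miss, evict 2, frames [4, 6]
4 -> hit
6 -> hit
4 -> hit
Page faults: 8.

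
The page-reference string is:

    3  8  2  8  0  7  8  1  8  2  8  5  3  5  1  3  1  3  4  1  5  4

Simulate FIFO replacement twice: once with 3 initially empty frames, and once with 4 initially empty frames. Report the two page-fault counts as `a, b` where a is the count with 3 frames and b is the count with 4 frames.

3 frames: F F F . F F F F . F . F F . F . . . F . F . → 13 faults.
4 frames: F F F . F F . F F F . F F . F . . . F . . . → 12 faults.
12 < 13: adding a frame reduced faults, as is typical.

13, 12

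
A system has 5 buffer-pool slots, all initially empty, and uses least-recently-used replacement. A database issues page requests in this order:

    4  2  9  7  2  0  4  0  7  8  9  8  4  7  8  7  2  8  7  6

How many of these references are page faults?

4: miss, frames [4]
2: miss, frames [4, 2]
9: miss, frames [4, 2, 9]
7: miss, frames [4, 2, 9, 7]
2: hit
0: miss, frames [4, 9, 7, 2, 0]
4: hit
0: hit
7: hit
8: miss, evict 9, frames [2, 4, 0, 7, 8]
9: miss, evict 2, frames [4, 0, 7, 8, 9]
8: hit
4: hit
7: hit
8: hit
7: hit
2: miss, evict 0, frames [9, 4, 8, 7, 2]
8: hit
7: hit
6: miss, evict 9, frames [4, 2, 8, 7, 6]
Page faults: 9.

9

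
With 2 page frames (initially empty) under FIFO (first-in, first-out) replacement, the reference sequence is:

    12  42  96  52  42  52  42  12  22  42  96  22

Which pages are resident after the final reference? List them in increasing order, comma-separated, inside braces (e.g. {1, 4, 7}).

{22, 96}

12 -> miss, frames (12)
42 -> miss, frames (12 42)
96 -> miss, evict 12, frames (42 96)
52 -> miss, evict 42, frames (96 52)
42 -> miss, evict 96, frames (52 42)
52 -> hit
42 -> hit
12 -> miss, evict 52, frames (42 12)
22 -> miss, evict 42, frames (12 22)
42 -> miss, evict 12, frames (22 42)
96 -> miss, evict 22, frames (42 96)
22 -> miss, evict 42, frames (96 22)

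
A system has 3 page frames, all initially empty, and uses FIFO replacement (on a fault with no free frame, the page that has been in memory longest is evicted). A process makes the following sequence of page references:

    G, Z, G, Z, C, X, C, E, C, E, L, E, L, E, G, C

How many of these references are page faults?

8

G → fault, frames (G)
Z → fault, frames (G Z)
G → hit
Z → hit
C → fault, frames (G Z C)
X → fault, evict G, frames (Z C X)
C → hit
E → fault, evict Z, frames (C X E)
C → hit
E → hit
L → fault, evict C, frames (X E L)
E → hit
L → hit
E → hit
G → fault, evict X, frames (E L G)
C → fault, evict E, frames (L G C)
Page faults: 8.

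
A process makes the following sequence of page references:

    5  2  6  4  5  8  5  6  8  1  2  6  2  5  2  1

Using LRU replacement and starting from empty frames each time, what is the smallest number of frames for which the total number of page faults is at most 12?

f=1: 16 faults
f=2: 13 faults
f=3: 12 faults
f=4: 8 faults
f=5: 7 faults
f=6: 6 faults
Smallest f with faults ≤ 12 is 3.

3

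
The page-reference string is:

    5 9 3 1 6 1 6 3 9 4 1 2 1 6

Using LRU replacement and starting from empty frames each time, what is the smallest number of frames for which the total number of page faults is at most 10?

3

f=1: 14 faults
f=2: 11 faults
f=3: 10 faults
f=4: 9 faults
f=5: 8 faults
f=6: 7 faults
f=7: 7 faults
Smallest f with faults ≤ 10 is 3.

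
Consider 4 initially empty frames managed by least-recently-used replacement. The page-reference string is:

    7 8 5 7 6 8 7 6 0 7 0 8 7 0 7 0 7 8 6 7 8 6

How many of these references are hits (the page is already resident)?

17

7: fault, frames {7}
8: fault, frames {7,8}
5: fault, frames {7,8,5}
7: hit
6: fault, frames {8,5,7,6}
8: hit
7: hit
6: hit
0: fault, evict 5, frames {8,7,6,0}
7: hit
0: hit
8: hit
7: hit
0: hit
7: hit
0: hit
7: hit
8: hit
6: hit
7: hit
8: hit
6: hit
Hits: 17.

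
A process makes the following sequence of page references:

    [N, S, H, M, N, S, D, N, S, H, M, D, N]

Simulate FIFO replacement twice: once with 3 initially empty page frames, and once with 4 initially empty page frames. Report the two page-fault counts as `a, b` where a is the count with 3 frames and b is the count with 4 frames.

3 frames: F F F F F F F . . F F . F → 10 faults.
4 frames: F F F F . . F F F F F F F → 11 faults.
11 > 10: adding a frame increased faults — Belady's anomaly.

10, 11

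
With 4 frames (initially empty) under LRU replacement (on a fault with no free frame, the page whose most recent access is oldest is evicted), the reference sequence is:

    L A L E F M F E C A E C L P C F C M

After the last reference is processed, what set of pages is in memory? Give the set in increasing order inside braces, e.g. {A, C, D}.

L: fault, frames (L)
A: fault, frames (L A)
L: hit
E: fault, frames (A L E)
F: fault, frames (A L E F)
M: fault, evict A, frames (L E F M)
F: hit
E: hit
C: fault, evict L, frames (M F E C)
A: fault, evict M, frames (F E C A)
E: hit
C: hit
L: fault, evict F, frames (A E C L)
P: fault, evict A, frames (E C L P)
C: hit
F: fault, evict E, frames (L P C F)
C: hit
M: fault, evict L, frames (P F C M)

{C, F, M, P}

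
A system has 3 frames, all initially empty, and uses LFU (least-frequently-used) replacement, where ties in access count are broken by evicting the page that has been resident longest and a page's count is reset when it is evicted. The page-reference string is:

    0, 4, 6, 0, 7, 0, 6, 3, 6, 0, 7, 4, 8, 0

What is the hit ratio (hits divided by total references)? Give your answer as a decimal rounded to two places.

0 → miss, frames {0}
4 → miss, frames {0,4}
6 → miss, frames {0,4,6}
0 → hit
7 → miss, evict 4, frames {0,6,7}
0 → hit
6 → hit
3 → miss, evict 7, frames {0,6,3}
6 → hit
0 → hit
7 → miss, evict 3, frames {0,6,7}
4 → miss, evict 7, frames {0,6,4}
8 → miss, evict 4, frames {0,6,8}
0 → hit
Hits: 6 of 14 references → 6/14 = 0.4286.

0.43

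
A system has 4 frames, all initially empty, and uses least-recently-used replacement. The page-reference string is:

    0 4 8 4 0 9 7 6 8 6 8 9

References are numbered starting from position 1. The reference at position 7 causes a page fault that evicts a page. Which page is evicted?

8

pos 1: 0 → fault, frames [0]
pos 2: 4 → fault, frames [0, 4]
pos 3: 8 → fault, frames [0, 4, 8]
pos 4: 4 → hit
pos 5: 0 → hit
pos 6: 9 → fault, frames [8, 4, 0, 9]
pos 7: 7 → fault, evict 8, frames [4, 0, 9, 7]
At position 7, page 8 is evicted.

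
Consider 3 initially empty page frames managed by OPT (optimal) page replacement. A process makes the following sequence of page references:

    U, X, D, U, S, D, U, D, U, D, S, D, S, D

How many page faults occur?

U -> fault, frames {U}
X -> fault, frames {U,X}
D -> fault, frames {U,X,D}
U -> hit
S -> fault, evict X, frames {U,D,S}
D -> hit
U -> hit
D -> hit
U -> hit
D -> hit
S -> hit
D -> hit
S -> hit
D -> hit
Page faults: 4.

4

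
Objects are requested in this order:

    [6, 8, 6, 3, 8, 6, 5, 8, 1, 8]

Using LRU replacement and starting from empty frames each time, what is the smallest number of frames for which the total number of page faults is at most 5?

3

f=1: 10 faults
f=2: 8 faults
f=3: 5 faults
f=4: 5 faults
f=5: 5 faults
Smallest f with faults ≤ 5 is 3.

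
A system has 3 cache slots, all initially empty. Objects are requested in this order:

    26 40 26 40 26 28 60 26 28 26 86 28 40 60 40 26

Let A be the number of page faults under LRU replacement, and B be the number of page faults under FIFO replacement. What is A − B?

-2

Under LRU: F F . . . F F . . . F . F F . F → 8 faults.
Under FIFO: F F . . . F F F . . F F F F . F → 10 faults.
A − B = 8 − 10 = -2.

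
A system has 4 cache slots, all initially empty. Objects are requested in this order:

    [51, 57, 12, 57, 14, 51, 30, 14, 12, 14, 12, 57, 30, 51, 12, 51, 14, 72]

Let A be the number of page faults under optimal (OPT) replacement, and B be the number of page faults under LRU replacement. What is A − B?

Under OPT: F F F . F . F . . . . . . F . . . F → 7 faults.
Under LRU: F F F . F . F . F . . F . F . . F F → 10 faults.
A − B = 7 − 10 = -3.

-3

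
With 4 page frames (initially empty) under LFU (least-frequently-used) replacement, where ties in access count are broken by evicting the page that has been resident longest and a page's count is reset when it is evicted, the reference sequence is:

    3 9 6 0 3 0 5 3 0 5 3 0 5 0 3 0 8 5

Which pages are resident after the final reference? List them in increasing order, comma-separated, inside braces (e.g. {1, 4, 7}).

{0, 3, 5, 8}

3 -> miss, frames {3}
9 -> miss, frames {3,9}
6 -> miss, frames {3,9,6}
0 -> miss, frames {3,9,6,0}
3 -> hit
0 -> hit
5 -> miss, evict 9, frames {3,6,0,5}
3 -> hit
0 -> hit
5 -> hit
3 -> hit
0 -> hit
5 -> hit
0 -> hit
3 -> hit
0 -> hit
8 -> miss, evict 6, frames {3,0,5,8}
5 -> hit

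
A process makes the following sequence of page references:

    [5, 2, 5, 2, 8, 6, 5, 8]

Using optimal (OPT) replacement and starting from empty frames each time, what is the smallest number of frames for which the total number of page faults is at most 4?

3

f=1: 8 faults
f=2: 5 faults
f=3: 4 faults
f=4: 4 faults
Smallest f with faults ≤ 4 is 3.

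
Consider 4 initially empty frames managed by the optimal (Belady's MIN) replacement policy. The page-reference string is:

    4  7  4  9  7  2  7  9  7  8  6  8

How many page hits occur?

6

4 → fault, frames [4]
7 → fault, frames [4, 7]
4 → hit
9 → fault, frames [4, 7, 9]
7 → hit
2 → fault, frames [4, 7, 9, 2]
7 → hit
9 → hit
7 → hit
8 → fault, evict 2, frames [4, 7, 9, 8]
6 → fault, evict 9, frames [4, 7, 8, 6]
8 → hit
Hits: 6.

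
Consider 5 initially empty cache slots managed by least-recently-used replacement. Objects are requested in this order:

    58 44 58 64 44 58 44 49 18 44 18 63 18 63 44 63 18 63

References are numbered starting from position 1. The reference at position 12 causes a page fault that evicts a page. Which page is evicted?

64

pos 1: 58 → fault, frames [58]
pos 2: 44 → fault, frames [58, 44]
pos 3: 58 → hit
pos 4: 64 → fault, frames [44, 58, 64]
pos 5: 44 → hit
pos 6: 58 → hit
pos 7: 44 → hit
pos 8: 49 → fault, frames [64, 58, 44, 49]
pos 9: 18 → fault, frames [64, 58, 44, 49, 18]
pos 10: 44 → hit
pos 11: 18 → hit
pos 12: 63 → fault, evict 64, frames [58, 49, 44, 18, 63]
At position 12, page 64 is evicted.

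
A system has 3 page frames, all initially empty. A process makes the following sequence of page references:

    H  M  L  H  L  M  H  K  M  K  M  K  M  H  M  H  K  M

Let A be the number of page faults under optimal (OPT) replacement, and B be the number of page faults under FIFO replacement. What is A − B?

Under OPT: F F F . . . . F . . . . . . . . . . → 4 faults.
Under FIFO: F F F . . . . F . . . . . F F . . . → 6 faults.
A − B = 4 − 6 = -2.

-2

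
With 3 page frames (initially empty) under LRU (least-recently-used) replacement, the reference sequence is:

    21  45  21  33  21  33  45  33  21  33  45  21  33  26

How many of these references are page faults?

21 -> fault, frames [21]
45 -> fault, frames [21, 45]
21 -> hit
33 -> fault, frames [45, 21, 33]
21 -> hit
33 -> hit
45 -> hit
33 -> hit
21 -> hit
33 -> hit
45 -> hit
21 -> hit
33 -> hit
26 -> fault, evict 45, frames [21, 33, 26]
Page faults: 4.

4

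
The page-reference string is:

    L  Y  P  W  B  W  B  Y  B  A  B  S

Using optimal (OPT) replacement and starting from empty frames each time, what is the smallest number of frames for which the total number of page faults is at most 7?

3

f=1: 12 faults
f=2: 8 faults
f=3: 7 faults
f=4: 7 faults
f=5: 7 faults
f=6: 7 faults
f=7: 7 faults
Smallest f with faults ≤ 7 is 3.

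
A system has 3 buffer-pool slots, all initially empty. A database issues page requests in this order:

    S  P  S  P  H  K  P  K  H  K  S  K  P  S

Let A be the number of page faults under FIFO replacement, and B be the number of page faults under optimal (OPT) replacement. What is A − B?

Under FIFO: F F . . F F . . . . F . F . → 6 faults.
Under OPT: F F . . F F . . . . F . . . → 5 faults.
A − B = 6 − 5 = 1.

1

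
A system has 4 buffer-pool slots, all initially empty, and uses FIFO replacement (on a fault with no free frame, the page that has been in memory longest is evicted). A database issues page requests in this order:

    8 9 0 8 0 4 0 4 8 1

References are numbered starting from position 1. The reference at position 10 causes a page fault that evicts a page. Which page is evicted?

8

pos 1: 8 → miss, frames {8}
pos 2: 9 → miss, frames {8,9}
pos 3: 0 → miss, frames {8,9,0}
pos 4: 8 → hit
pos 5: 0 → hit
pos 6: 4 → miss, frames {8,9,0,4}
pos 7: 0 → hit
pos 8: 4 → hit
pos 9: 8 → hit
pos 10: 1 → miss, evict 8, frames {9,0,4,1}
At position 10, page 8 is evicted.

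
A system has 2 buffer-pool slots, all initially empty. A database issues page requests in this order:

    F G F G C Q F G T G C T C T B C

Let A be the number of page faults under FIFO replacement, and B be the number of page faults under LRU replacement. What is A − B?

Under FIFO: F F . . F F F F F . F . . . F . → 9 faults.
Under LRU: F F . . F F F F F . F F . . F F → 11 faults.
A − B = 9 − 11 = -2.

-2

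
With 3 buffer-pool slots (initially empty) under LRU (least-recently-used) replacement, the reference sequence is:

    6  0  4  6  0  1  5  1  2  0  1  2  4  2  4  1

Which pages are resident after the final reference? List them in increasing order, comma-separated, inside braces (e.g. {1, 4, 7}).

6: miss, frames (6)
0: miss, frames (6 0)
4: miss, frames (6 0 4)
6: hit
0: hit
1: miss, evict 4, frames (6 0 1)
5: miss, evict 6, frames (0 1 5)
1: hit
2: miss, evict 0, frames (5 1 2)
0: miss, evict 5, frames (1 2 0)
1: hit
2: hit
4: miss, evict 0, frames (1 2 4)
2: hit
4: hit
1: hit

{1, 2, 4}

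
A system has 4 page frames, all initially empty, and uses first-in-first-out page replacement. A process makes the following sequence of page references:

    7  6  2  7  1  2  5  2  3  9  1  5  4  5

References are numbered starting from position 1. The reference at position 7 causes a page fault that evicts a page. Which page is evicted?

7

pos 1: 7: miss, frames (7)
pos 2: 6: miss, frames (7 6)
pos 3: 2: miss, frames (7 6 2)
pos 4: 7: hit
pos 5: 1: miss, frames (7 6 2 1)
pos 6: 2: hit
pos 7: 5: miss, evict 7, frames (6 2 1 5)
At position 7, page 7 is evicted.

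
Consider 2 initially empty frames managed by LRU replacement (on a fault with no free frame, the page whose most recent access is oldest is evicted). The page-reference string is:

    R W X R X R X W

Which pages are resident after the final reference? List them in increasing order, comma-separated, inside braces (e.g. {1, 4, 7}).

R: miss, frames {R}
W: miss, frames {R,W}
X: miss, evict R, frames {W,X}
R: miss, evict W, frames {X,R}
X: hit
R: hit
X: hit
W: miss, evict R, frames {X,W}

{W, X}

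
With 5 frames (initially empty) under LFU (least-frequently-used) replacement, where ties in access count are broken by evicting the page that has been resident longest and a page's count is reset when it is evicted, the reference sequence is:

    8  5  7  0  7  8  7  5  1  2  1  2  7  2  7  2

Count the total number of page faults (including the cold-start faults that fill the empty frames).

6

8 -> miss, frames {8}
5 -> miss, frames {8,5}
7 -> miss, frames {8,5,7}
0 -> miss, frames {8,5,7,0}
7 -> hit
8 -> hit
7 -> hit
5 -> hit
1 -> miss, frames {8,5,7,0,1}
2 -> miss, evict 0, frames {8,5,7,1,2}
1 -> hit
2 -> hit
7 -> hit
2 -> hit
7 -> hit
2 -> hit
Page faults: 6.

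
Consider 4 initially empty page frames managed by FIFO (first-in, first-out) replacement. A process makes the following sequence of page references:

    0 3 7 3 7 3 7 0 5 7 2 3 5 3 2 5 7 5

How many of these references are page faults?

0 → fault, frames [0]
3 → fault, frames [0, 3]
7 → fault, frames [0, 3, 7]
3 → hit
7 → hit
3 → hit
7 → hit
0 → hit
5 → fault, frames [0, 3, 7, 5]
7 → hit
2 → fault, evict 0, frames [3, 7, 5, 2]
3 → hit
5 → hit
3 → hit
2 → hit
5 → hit
7 → hit
5 → hit
Page faults: 5.

5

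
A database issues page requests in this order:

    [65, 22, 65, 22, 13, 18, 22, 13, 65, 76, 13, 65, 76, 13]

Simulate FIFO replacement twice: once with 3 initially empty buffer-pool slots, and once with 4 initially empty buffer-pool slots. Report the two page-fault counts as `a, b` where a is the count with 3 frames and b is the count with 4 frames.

7, 6

3 frames: F F . . F F . . F F F . . . → 7 faults.
4 frames: F F . . F F . . . F . F . . → 6 faults.
6 < 7: adding a frame reduced faults, as is typical.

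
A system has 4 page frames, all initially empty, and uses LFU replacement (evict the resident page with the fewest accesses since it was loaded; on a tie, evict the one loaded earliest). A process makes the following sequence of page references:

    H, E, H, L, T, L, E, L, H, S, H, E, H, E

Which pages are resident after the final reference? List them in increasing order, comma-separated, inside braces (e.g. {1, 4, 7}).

H → miss, frames [H]
E → miss, frames [H, E]
H → hit
L → miss, frames [H, E, L]
T → miss, frames [H, E, L, T]
L → hit
E → hit
L → hit
H → hit
S → miss, evict T, frames [H, E, L, S]
H → hit
E → hit
H → hit
E → hit

{E, H, L, S}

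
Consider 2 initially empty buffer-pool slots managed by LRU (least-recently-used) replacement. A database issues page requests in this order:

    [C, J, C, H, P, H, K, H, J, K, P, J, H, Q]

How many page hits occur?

3

C → miss, frames [C]
J → miss, frames [C, J]
C → hit
H → miss, evict J, frames [C, H]
P → miss, evict C, frames [H, P]
H → hit
K → miss, evict P, frames [H, K]
H → hit
J → miss, evict K, frames [H, J]
K → miss, evict H, frames [J, K]
P → miss, evict J, frames [K, P]
J → miss, evict K, frames [P, J]
H → miss, evict P, frames [J, H]
Q → miss, evict J, frames [H, Q]
Hits: 3.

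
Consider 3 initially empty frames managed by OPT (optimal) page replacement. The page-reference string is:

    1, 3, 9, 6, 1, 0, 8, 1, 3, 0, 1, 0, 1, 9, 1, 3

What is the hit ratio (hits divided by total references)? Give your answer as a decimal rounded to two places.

0.50

1: fault, frames (1)
3: fault, frames (1 3)
9: fault, frames (1 3 9)
6: fault, evict 9, frames (1 3 6)
1: hit
0: fault, evict 6, frames (1 3 0)
8: fault, evict 0, frames (1 3 8)
1: hit
3: hit
0: fault, evict 8, frames (1 3 0)
1: hit
0: hit
1: hit
9: fault, evict 0, frames (1 3 9)
1: hit
3: hit
Hits: 8 of 16 references → 8/16 = 0.5000.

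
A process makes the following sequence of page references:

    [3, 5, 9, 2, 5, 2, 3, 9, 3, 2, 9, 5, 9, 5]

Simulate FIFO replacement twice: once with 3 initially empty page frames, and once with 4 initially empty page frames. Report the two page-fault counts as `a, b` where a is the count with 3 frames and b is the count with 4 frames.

7, 4

3 frames: F F F F . . F . . . . F F . → 7 faults.
4 frames: F F F F . . . . . . . . . . → 4 faults.
4 < 7: adding a frame reduced faults, as is typical.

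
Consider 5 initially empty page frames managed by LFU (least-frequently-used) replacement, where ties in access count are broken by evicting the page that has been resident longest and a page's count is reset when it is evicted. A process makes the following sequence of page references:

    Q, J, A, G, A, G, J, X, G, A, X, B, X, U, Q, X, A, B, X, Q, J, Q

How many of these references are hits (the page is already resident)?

Q -> fault, frames (Q)
J -> fault, frames (Q J)
A -> fault, frames (Q J A)
G -> fault, frames (Q J A G)
A -> hit
G -> hit
J -> hit
X -> fault, frames (Q J A G X)
G -> hit
A -> hit
X -> hit
B -> fault, evict Q, frames (J A G X B)
X -> hit
U -> fault, evict B, frames (J A G X U)
Q -> fault, evict U, frames (J A G X Q)
X -> hit
A -> hit
B -> fault, evict Q, frames (J A G X B)
X -> hit
Q -> fault, evict B, frames (J A G X Q)
J -> hit
Q -> hit
Hits: 12.

12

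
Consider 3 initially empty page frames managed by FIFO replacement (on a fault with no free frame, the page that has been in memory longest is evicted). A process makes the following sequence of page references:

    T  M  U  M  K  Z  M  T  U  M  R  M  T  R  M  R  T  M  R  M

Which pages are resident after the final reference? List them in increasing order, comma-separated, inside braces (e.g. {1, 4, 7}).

T: miss, frames [T]
M: miss, frames [T, M]
U: miss, frames [T, M, U]
M: hit
K: miss, evict T, frames [M, U, K]
Z: miss, evict M, frames [U, K, Z]
M: miss, evict U, frames [K, Z, M]
T: miss, evict K, frames [Z, M, T]
U: miss, evict Z, frames [M, T, U]
M: hit
R: miss, evict M, frames [T, U, R]
M: miss, evict T, frames [U, R, M]
T: miss, evict U, frames [R, M, T]
R: hit
M: hit
R: hit
T: hit
M: hit
R: hit
M: hit

{M, R, T}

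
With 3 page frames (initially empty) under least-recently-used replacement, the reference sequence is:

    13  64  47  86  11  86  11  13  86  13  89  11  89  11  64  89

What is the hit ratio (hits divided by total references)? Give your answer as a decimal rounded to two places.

13: miss, frames [13]
64: miss, frames [13, 64]
47: miss, frames [13, 64, 47]
86: miss, evict 13, frames [64, 47, 86]
11: miss, evict 64, frames [47, 86, 11]
86: hit
11: hit
13: miss, evict 47, frames [86, 11, 13]
86: hit
13: hit
89: miss, evict 11, frames [86, 13, 89]
11: miss, evict 86, frames [13, 89, 11]
89: hit
11: hit
64: miss, evict 13, frames [89, 11, 64]
89: hit
Hits: 7 of 16 references → 7/16 = 0.4375.

0.44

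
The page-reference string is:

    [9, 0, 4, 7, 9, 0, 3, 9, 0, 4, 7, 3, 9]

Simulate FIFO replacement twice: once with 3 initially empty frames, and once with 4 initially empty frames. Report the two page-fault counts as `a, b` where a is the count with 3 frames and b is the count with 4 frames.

10, 11

3 frames: F F F F F F F . . F F . F → 10 faults.
4 frames: F F F F . . F F F F F F F → 11 faults.
11 > 10: adding a frame increased faults — Belady's anomaly.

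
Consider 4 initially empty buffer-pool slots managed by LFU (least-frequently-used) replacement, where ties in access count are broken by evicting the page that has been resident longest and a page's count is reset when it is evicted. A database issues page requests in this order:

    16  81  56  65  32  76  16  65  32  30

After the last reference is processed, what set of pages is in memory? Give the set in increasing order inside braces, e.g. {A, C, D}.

{16, 30, 32, 65}

16 → miss, frames {16}
81 → miss, frames {16,81}
56 → miss, frames {16,81,56}
65 → miss, frames {16,81,56,65}
32 → miss, evict 16, frames {81,56,65,32}
76 → miss, evict 81, frames {56,65,32,76}
16 → miss, evict 56, frames {65,32,76,16}
65 → hit
32 → hit
30 → miss, evict 76, frames {65,32,16,30}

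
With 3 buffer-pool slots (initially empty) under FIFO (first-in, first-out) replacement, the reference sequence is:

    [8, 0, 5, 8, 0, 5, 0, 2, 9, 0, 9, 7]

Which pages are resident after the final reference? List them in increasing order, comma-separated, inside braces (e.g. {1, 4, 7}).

{0, 7, 9}

8: fault, frames [8]
0: fault, frames [8, 0]
5: fault, frames [8, 0, 5]
8: hit
0: hit
5: hit
0: hit
2: fault, evict 8, frames [0, 5, 2]
9: fault, evict 0, frames [5, 2, 9]
0: fault, evict 5, frames [2, 9, 0]
9: hit
7: fault, evict 2, frames [9, 0, 7]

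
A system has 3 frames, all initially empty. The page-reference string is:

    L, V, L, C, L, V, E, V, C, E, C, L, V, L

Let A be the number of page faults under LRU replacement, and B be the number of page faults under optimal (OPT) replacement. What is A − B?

2

Under LRU: F F . F . . F . F . . F F . → 7 faults.
Under OPT: F F . F . . F . . . . F . . → 5 faults.
A − B = 7 − 5 = 2.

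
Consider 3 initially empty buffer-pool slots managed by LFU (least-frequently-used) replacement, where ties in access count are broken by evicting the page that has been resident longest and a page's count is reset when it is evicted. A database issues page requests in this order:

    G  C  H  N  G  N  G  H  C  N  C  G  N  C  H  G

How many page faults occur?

G -> fault, frames [G]
C -> fault, frames [G, C]
H -> fault, frames [G, C, H]
N -> fault, evict G, frames [C, H, N]
G -> fault, evict C, frames [H, N, G]
N -> hit
G -> hit
H -> hit
C -> fault, evict H, frames [N, G, C]
N -> hit
C -> hit
G -> hit
N -> hit
C -> hit
H -> fault, evict G, frames [N, C, H]
G -> fault, evict H, frames [N, C, G]
Page faults: 8.

8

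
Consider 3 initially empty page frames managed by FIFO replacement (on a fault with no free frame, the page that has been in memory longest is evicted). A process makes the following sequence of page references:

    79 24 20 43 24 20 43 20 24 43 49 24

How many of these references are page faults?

79: miss, frames [79]
24: miss, frames [79, 24]
20: miss, frames [79, 24, 20]
43: miss, evict 79, frames [24, 20, 43]
24: hit
20: hit
43: hit
20: hit
24: hit
43: hit
49: miss, evict 24, frames [20, 43, 49]
24: miss, evict 20, frames [43, 49, 24]
Page faults: 6.

6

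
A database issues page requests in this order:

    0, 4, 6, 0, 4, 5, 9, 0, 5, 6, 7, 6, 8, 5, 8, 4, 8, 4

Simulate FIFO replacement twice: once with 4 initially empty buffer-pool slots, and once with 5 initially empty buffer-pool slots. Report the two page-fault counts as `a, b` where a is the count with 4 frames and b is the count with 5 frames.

11, 8

4 frames: F F F . . F F F . . F F F F . F . . → 11 faults.
5 frames: F F F . . F F . . . F . F . . F . . → 8 faults.
8 < 11: adding a frame reduced faults, as is typical.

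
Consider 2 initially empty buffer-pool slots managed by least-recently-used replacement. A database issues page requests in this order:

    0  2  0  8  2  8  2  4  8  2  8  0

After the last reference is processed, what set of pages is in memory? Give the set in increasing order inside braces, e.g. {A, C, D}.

0 → miss, frames [0]
2 → miss, frames [0, 2]
0 → hit
8 → miss, evict 2, frames [0, 8]
2 → miss, evict 0, frames [8, 2]
8 → hit
2 → hit
4 → miss, evict 8, frames [2, 4]
8 → miss, evict 2, frames [4, 8]
2 → miss, evict 4, frames [8, 2]
8 → hit
0 → miss, evict 2, frames [8, 0]

{0, 8}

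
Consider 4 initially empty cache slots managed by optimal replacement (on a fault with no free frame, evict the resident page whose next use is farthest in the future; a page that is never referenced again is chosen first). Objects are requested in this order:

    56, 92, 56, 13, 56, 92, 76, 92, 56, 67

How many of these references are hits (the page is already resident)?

5

56: miss, frames [56]
92: miss, frames [56, 92]
56: hit
13: miss, frames [56, 92, 13]
56: hit
92: hit
76: miss, frames [56, 92, 13, 76]
92: hit
56: hit
67: miss, evict 76, frames [56, 92, 13, 67]
Hits: 5.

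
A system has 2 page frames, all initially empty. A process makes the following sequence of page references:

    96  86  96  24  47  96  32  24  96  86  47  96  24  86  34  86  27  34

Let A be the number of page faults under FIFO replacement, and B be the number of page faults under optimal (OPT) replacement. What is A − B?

Under FIFO: F F . F F F F F F F F F F F F . F . → 15 faults.
Under OPT: F F . F F . F F . F F . F F F . F . → 12 faults.
A − B = 15 − 12 = 3.

3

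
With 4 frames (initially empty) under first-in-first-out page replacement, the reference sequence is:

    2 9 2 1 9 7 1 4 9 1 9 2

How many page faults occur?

6

2 → miss, frames [2]
9 → miss, frames [2, 9]
2 → hit
1 → miss, frames [2, 9, 1]
9 → hit
7 → miss, frames [2, 9, 1, 7]
1 → hit
4 → miss, evict 2, frames [9, 1, 7, 4]
9 → hit
1 → hit
9 → hit
2 → miss, evict 9, frames [1, 7, 4, 2]
Page faults: 6.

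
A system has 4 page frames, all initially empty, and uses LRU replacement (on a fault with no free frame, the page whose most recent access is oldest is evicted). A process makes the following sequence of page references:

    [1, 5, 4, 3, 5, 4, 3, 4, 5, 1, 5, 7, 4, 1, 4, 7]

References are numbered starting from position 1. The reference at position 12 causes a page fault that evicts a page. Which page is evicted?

pos 1: 1 → fault, frames (1)
pos 2: 5 → fault, frames (1 5)
pos 3: 4 → fault, frames (1 5 4)
pos 4: 3 → fault, frames (1 5 4 3)
pos 5: 5 → hit
pos 6: 4 → hit
pos 7: 3 → hit
pos 8: 4 → hit
pos 9: 5 → hit
pos 10: 1 → hit
pos 11: 5 → hit
pos 12: 7 → fault, evict 3, frames (4 1 5 7)
At position 12, page 3 is evicted.

3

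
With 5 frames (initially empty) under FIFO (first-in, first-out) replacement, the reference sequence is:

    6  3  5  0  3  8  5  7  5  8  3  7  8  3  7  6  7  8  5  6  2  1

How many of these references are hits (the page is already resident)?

6 -> fault, frames {6}
3 -> fault, frames {6,3}
5 -> fault, frames {6,3,5}
0 -> fault, frames {6,3,5,0}
3 -> hit
8 -> fault, frames {6,3,5,0,8}
5 -> hit
7 -> fault, evict 6, frames {3,5,0,8,7}
5 -> hit
8 -> hit
3 -> hit
7 -> hit
8 -> hit
3 -> hit
7 -> hit
6 -> fault, evict 3, frames {5,0,8,7,6}
7 -> hit
8 -> hit
5 -> hit
6 -> hit
2 -> fault, evict 5, frames {0,8,7,6,2}
1 -> fault, evict 0, frames {8,7,6,2,1}
Hits: 13.

13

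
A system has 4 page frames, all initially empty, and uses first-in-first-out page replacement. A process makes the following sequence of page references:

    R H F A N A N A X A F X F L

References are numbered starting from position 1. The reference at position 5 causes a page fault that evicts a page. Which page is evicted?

pos 1: R → miss, frames (R)
pos 2: H → miss, frames (R H)
pos 3: F → miss, frames (R H F)
pos 4: A → miss, frames (R H F A)
pos 5: N → miss, evict R, frames (H F A N)
At position 5, page R is evicted.

R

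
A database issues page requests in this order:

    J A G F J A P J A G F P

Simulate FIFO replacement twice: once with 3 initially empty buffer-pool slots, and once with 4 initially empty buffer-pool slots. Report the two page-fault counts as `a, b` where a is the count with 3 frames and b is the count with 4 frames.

3 frames: F F F F F F F . . F F . → 9 faults.
4 frames: F F F F . . F F F F F F → 10 faults.
10 > 9: adding a frame increased faults — Belady's anomaly.

9, 10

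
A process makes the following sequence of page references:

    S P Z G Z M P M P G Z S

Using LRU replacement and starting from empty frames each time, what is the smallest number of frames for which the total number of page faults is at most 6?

f=1: 12 faults
f=2: 9 faults
f=3: 9 faults
f=4: 6 faults
f=5: 5 faults
Smallest f with faults ≤ 6 is 4.

4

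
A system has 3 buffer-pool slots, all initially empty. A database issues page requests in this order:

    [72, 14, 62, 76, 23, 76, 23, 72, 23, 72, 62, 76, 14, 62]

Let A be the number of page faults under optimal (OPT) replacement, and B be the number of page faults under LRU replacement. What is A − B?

Under OPT: F F F F F . . . . . F . F . → 7 faults.
Under LRU: F F F F F . . F . . F F F . → 9 faults.
A − B = 7 − 9 = -2.

-2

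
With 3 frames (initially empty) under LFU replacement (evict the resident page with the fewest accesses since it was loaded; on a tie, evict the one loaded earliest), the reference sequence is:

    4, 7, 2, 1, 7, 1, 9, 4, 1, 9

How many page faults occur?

4: miss, frames {4}
7: miss, frames {4,7}
2: miss, frames {4,7,2}
1: miss, evict 4, frames {7,2,1}
7: hit
1: hit
9: miss, evict 2, frames {7,1,9}
4: miss, evict 9, frames {7,1,4}
1: hit
9: miss, evict 4, frames {7,1,9}
Page faults: 7.

7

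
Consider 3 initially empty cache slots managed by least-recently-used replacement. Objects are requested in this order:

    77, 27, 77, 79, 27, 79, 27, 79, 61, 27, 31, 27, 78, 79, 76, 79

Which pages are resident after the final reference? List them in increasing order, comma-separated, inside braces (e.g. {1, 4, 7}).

{76, 78, 79}

77 -> miss, frames [77]
27 -> miss, frames [77, 27]
77 -> hit
79 -> miss, frames [27, 77, 79]
27 -> hit
79 -> hit
27 -> hit
79 -> hit
61 -> miss, evict 77, frames [27, 79, 61]
27 -> hit
31 -> miss, evict 79, frames [61, 27, 31]
27 -> hit
78 -> miss, evict 61, frames [31, 27, 78]
79 -> miss, evict 31, frames [27, 78, 79]
76 -> miss, evict 27, frames [78, 79, 76]
79 -> hit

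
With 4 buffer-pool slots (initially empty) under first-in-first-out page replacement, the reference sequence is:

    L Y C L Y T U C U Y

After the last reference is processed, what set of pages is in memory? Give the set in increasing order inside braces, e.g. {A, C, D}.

L: fault, frames {L}
Y: fault, frames {L,Y}
C: fault, frames {L,Y,C}
L: hit
Y: hit
T: fault, frames {L,Y,C,T}
U: fault, evict L, frames {Y,C,T,U}
C: hit
U: hit
Y: hit

{C, T, U, Y}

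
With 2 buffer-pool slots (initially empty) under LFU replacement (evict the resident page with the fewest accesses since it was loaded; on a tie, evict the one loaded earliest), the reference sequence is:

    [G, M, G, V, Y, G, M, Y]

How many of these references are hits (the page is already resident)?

G → miss, frames (G)
M → miss, frames (G M)
G → hit
V → miss, evict M, frames (G V)
Y → miss, evict V, frames (G Y)
G → hit
M → miss, evict Y, frames (G M)
Y → miss, evict M, frames (G Y)
Hits: 2.

2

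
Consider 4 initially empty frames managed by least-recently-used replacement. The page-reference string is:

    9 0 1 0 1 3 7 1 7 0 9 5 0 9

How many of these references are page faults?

7

9 -> fault, frames [9]
0 -> fault, frames [9, 0]
1 -> fault, frames [9, 0, 1]
0 -> hit
1 -> hit
3 -> fault, frames [9, 0, 1, 3]
7 -> fault, evict 9, frames [0, 1, 3, 7]
1 -> hit
7 -> hit
0 -> hit
9 -> fault, evict 3, frames [1, 7, 0, 9]
5 -> fault, evict 1, frames [7, 0, 9, 5]
0 -> hit
9 -> hit
Page faults: 7.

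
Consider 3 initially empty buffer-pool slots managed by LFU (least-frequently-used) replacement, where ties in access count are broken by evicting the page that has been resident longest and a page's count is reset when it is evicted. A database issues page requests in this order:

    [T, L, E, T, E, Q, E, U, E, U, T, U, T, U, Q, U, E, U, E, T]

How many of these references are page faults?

T: fault, frames {T}
L: fault, frames {T,L}
E: fault, frames {T,L,E}
T: hit
E: hit
Q: fault, evict L, frames {T,E,Q}
E: hit
U: fault, evict Q, frames {T,E,U}
E: hit
U: hit
T: hit
U: hit
T: hit
U: hit
Q: fault, evict T, frames {E,U,Q}
U: hit
E: hit
U: hit
E: hit
T: fault, evict Q, frames {E,U,T}
Page faults: 7.

7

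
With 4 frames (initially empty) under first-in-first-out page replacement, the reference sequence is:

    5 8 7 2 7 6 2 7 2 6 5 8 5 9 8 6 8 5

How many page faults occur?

8

5: fault, frames [5]
8: fault, frames [5, 8]
7: fault, frames [5, 8, 7]
2: fault, frames [5, 8, 7, 2]
7: hit
6: fault, evict 5, frames [8, 7, 2, 6]
2: hit
7: hit
2: hit
6: hit
5: fault, evict 8, frames [7, 2, 6, 5]
8: fault, evict 7, frames [2, 6, 5, 8]
5: hit
9: fault, evict 2, frames [6, 5, 8, 9]
8: hit
6: hit
8: hit
5: hit
Page faults: 8.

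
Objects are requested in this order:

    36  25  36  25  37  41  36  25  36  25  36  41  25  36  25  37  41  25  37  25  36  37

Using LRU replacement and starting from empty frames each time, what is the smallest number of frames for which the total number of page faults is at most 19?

2

f=1: 22 faults
f=2: 15 faults
f=3: 9 faults
f=4: 4 faults
Smallest f with faults ≤ 19 is 2.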